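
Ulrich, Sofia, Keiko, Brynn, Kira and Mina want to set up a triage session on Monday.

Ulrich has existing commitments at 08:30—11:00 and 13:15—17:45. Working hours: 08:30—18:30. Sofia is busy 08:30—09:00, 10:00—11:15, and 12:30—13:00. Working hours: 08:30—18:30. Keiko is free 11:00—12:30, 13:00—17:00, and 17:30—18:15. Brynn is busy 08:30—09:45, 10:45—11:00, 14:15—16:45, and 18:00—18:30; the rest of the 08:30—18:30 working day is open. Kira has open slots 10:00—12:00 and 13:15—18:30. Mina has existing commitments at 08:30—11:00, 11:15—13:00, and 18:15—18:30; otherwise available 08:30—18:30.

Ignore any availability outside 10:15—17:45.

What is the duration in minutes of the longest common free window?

0 minutes

Ulrich free within 08:30–18:30: 11:00–13:15, 17:45–18:30.
Sofia free within 08:30–18:30: 09:00–10:00, 11:15–12:30, 13:00–18:30.
Brynn free within 08:30–18:30: 09:45–10:45, 11:00–14:15, 16:45–18:00.
Mina free within 08:30–18:30: 11:00–11:15, 13:00–18:15.
Ulrich ∩ Sofia: 11:15–12:30, 13:00–13:15, 17:45–18:30.
Ulrich ∩ Sofia ∩ Keiko: 11:15–12:30, 13:00–13:15, 17:45–18:15.
Ulrich ∩ Sofia ∩ Keiko ∩ Brynn: 11:15–12:30, 13:00–13:15, 17:45–18:00.
Ulrich ∩ Sofia ∩ Keiko ∩ Brynn ∩ Kira: 11:15–12:00, 17:45–18:00.
Ulrich ∩ Sofia ∩ Keiko ∩ Brynn ∩ Kira ∩ Mina: 17:45–18:00.
Restricted to 10:15–17:45: (none).
No common window.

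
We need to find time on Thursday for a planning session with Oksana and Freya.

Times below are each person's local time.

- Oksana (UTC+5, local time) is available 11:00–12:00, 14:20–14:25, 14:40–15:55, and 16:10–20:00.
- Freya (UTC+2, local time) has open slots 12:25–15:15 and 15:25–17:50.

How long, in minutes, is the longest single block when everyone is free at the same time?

125 minutes

Oksana → UTC: 06:00–07:00, 09:20–09:25, 09:40–10:55, 11:10–15:00.
Freya → UTC: 10:25–13:15, 13:25–15:50.
Oksana ∩ Freya: 10:25–10:55, 11:10–13:15, 13:25–15:00.
Common window lengths: 30, 125, 95 min; longest is 125.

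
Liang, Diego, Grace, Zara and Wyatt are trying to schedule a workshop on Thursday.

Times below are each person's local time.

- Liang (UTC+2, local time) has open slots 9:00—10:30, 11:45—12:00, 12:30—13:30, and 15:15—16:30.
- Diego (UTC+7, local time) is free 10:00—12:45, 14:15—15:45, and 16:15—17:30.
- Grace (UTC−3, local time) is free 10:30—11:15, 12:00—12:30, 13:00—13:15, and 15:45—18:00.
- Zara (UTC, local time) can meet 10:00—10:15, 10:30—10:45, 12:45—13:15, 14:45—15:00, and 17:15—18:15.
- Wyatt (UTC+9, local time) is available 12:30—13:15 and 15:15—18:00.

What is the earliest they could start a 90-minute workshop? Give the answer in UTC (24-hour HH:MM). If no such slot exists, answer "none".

none

Liang → UTC: 07:00–08:30, 09:45–10:00, 10:30–11:30, 13:15–14:30.
Diego → UTC: 03:00–05:45, 07:15–08:45, 09:15–10:30.
Grace → UTC: 13:30–14:15, 15:00–15:30, 16:00–16:15, 18:45–21:00.
Zara → UTC: 10:00–10:15, 10:30–10:45, 12:45–13:15, 14:45–15:00, 17:15–18:15.
Wyatt → UTC: 03:30–04:15, 06:15–09:00.
Liang ∩ Diego: 07:15–08:30, 09:45–10:00.
Liang ∩ Diego ∩ Grace: (none).
Liang ∩ Diego ∩ Grace ∩ Zara: (none).
Liang ∩ Diego ∩ Grace ∩ Zara ∩ Wyatt: (none).
Windows ≥ 90 min: (none).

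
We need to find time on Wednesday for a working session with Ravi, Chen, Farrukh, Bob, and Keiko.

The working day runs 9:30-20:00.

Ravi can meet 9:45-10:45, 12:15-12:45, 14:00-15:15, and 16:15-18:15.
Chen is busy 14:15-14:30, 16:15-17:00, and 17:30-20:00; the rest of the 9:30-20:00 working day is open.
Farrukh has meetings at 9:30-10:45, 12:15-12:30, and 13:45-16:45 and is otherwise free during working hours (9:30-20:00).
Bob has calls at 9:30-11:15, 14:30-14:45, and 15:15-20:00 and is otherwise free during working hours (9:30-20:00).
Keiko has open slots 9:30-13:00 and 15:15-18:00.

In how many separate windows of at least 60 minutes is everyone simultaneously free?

0

Chen free within 09:30–20:00: 09:30–14:15, 14:30–16:15, 17:00–17:30.
Farrukh free within 09:30–20:00: 10:45–12:15, 12:30–13:45, 16:45–20:00.
Bob free within 09:30–20:00: 11:15–14:30, 14:45–15:15.
Ravi ∩ Chen: 09:45–10:45, 12:15–12:45, 14:00–14:15, 14:30–15:15, 17:00–17:30.
Ravi ∩ Chen ∩ Farrukh: 12:30–12:45, 17:00–17:30.
Ravi ∩ Chen ∩ Farrukh ∩ Bob: 12:30–12:45.
Ravi ∩ Chen ∩ Farrukh ∩ Bob ∩ Keiko: 12:30–12:45.
Windows ≥ 60 min: (none).
That's 0 windows.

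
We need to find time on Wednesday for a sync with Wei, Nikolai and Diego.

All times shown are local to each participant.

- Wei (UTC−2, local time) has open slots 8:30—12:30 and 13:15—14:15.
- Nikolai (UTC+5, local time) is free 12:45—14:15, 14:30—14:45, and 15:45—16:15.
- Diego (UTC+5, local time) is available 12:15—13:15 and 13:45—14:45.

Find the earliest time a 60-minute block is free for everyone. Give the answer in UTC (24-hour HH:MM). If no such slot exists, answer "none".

none

Wei → UTC: 10:30–14:30, 15:15–16:15.
Nikolai → UTC: 07:45–09:15, 09:30–09:45, 10:45–11:15.
Diego → UTC: 07:15–08:15, 08:45–09:45.
Wei ∩ Nikolai: 10:45–11:15.
Wei ∩ Nikolai ∩ Diego: (none).
Windows ≥ 60 min: (none).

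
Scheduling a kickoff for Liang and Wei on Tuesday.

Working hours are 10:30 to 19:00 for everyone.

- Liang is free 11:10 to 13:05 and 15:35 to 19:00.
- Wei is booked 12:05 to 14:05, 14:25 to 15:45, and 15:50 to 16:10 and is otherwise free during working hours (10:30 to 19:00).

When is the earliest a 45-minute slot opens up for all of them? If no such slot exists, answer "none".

11:10

Wei free within 10:30–19:00: 10:30–12:05, 14:05–14:25, 15:45–15:50, 16:10–19:00.
Liang ∩ Wei: 11:10–12:05, 15:45–15:50, 16:10–19:00.
Windows ≥ 45 min: 11:10–12:05, 16:10–19:00.
Earliest such window starts at 11:10.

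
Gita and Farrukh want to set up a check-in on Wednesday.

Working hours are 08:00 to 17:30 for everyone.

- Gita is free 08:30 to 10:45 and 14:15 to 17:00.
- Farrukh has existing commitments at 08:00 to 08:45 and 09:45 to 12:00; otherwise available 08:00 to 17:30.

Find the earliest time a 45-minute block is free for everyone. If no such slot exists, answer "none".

08:45

Farrukh free within 08:00–17:30: 08:45–09:45, 12:00–17:30.
Gita ∩ Farrukh: 08:45–09:45, 14:15–17:00.
Windows ≥ 45 min: 08:45–09:45, 14:15–17:00.
Earliest such window starts at 08:45.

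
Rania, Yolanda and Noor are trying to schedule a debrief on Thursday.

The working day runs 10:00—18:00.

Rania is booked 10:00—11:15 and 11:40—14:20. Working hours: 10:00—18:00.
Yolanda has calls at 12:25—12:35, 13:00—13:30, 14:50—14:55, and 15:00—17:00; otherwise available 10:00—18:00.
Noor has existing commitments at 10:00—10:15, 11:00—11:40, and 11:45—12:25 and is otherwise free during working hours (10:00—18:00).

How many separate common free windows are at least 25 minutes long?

2

Rania free within 10:00–18:00: 11:15–11:40, 14:20–18:00.
Yolanda free within 10:00–18:00: 10:00–12:25, 12:35–13:00, 13:30–14:50, 14:55–15:00, 17:00–18:00.
Noor free within 10:00–18:00: 10:15–11:00, 11:40–11:45, 12:25–18:00.
Rania ∩ Yolanda: 11:15–11:40, 14:20–14:50, 14:55–15:00, 17:00–18:00.
Rania ∩ Yolanda ∩ Noor: 14:20–14:50, 14:55–15:00, 17:00–18:00.
Windows ≥ 25 min: 14:20–14:50, 17:00–18:00.
That's 2 windows.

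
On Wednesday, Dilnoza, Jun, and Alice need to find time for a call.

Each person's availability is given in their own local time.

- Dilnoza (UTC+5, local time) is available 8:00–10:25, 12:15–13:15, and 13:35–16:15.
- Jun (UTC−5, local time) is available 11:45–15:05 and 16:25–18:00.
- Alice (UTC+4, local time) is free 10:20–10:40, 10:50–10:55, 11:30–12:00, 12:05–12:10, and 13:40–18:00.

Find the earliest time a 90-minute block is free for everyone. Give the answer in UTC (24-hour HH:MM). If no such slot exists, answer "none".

Dilnoza → UTC: 03:00–05:25, 07:15–08:15, 08:35–11:15.
Jun → UTC: 16:45–20:05, 21:25–23:00.
Alice → UTC: 06:20–06:40, 06:50–06:55, 07:30–08:00, 08:05–08:10, 09:40–14:00.
Dilnoza ∩ Jun: (none).
Dilnoza ∩ Jun ∩ Alice: (none).
Windows ≥ 90 min: (none).

none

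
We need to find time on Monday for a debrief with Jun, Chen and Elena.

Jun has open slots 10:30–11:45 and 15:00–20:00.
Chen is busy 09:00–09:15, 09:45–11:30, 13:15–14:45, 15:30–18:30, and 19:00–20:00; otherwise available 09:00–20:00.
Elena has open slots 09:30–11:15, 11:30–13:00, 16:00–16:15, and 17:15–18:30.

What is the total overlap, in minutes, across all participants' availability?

Chen free within 09:00–20:00: 09:15–09:45, 11:30–13:15, 14:45–15:30, 18:30–19:00.
Jun ∩ Chen: 11:30–11:45, 15:00–15:30, 18:30–19:00.
Jun ∩ Chen ∩ Elena: 11:30–11:45.
Total common minutes: 15.

15 minutes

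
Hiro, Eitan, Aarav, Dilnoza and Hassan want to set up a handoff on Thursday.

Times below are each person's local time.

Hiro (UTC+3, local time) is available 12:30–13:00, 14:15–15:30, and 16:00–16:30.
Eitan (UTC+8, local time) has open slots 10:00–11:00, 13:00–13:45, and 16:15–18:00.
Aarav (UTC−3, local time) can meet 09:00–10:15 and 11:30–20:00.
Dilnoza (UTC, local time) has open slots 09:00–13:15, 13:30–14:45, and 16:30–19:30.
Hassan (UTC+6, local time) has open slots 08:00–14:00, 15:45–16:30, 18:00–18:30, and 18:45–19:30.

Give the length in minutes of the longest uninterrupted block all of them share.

Hiro → UTC: 09:30–10:00, 11:15–12:30, 13:00–13:30.
Eitan → UTC: 02:00–03:00, 05:00–05:45, 08:15–10:00.
Aarav → UTC: 12:00–13:15, 14:30–23:00.
Dilnoza → UTC: 09:00–13:15, 13:30–14:45, 16:30–19:30.
Hassan → UTC: 02:00–08:00, 09:45–10:30, 12:00–12:30, 12:45–13:30.
Hiro ∩ Eitan: 09:30–10:00.
Hiro ∩ Eitan ∩ Aarav: (none).
Hiro ∩ Eitan ∩ Aarav ∩ Dilnoza: (none).
Hiro ∩ Eitan ∩ Aarav ∩ Dilnoza ∩ Hassan: (none).
No common window.

0 minutes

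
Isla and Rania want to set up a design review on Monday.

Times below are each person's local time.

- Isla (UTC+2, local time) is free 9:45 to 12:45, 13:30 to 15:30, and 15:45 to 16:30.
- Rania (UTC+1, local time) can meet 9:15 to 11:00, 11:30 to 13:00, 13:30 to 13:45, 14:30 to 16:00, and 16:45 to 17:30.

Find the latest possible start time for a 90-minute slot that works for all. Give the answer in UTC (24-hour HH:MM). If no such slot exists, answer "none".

Isla → UTC: 07:45–10:45, 11:30–13:30, 13:45–14:30.
Rania → UTC: 08:15–10:00, 10:30–12:00, 12:30–12:45, 13:30–15:00, 15:45–16:30.
Isla ∩ Rania: 08:15–10:00, 10:30–10:45, 11:30–12:00, 12:30–12:45, 13:45–14:30.
Windows ≥ 90 min: 08:15–10:00.
Latest start in the last window 08:15–10:00 is 10:00 − 90 min = 08:30.

08:30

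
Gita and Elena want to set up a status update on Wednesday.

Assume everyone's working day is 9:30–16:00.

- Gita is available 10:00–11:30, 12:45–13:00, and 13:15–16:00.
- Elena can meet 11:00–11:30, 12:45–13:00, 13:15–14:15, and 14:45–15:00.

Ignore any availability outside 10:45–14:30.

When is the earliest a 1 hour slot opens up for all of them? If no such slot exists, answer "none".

Gita ∩ Elena: 11:00–11:30, 12:45–13:00, 13:15–14:15, 14:45–15:00.
Restricted to 10:45–14:30: 11:00–11:30, 12:45–13:00, 13:15–14:15.
Windows ≥ 60 min: 13:15–14:15.
Earliest such window starts at 13:15.

13:15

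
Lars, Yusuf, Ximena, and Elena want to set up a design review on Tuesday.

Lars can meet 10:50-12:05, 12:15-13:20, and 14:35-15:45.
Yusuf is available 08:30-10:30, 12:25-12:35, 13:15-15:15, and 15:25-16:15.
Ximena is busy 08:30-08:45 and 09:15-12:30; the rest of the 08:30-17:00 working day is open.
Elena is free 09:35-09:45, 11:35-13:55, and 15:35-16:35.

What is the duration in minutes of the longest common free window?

10 minutes

Ximena free within 08:30–17:00: 08:45–09:15, 12:30–17:00.
Lars ∩ Yusuf: 12:25–12:35, 13:15–13:20, 14:35–15:15, 15:25–15:45.
Lars ∩ Yusuf ∩ Ximena: 12:30–12:35, 13:15–13:20, 14:35–15:15, 15:25–15:45.
Lars ∩ Yusuf ∩ Ximena ∩ Elena: 12:30–12:35, 13:15–13:20, 15:35–15:45.
Common window lengths: 5, 5, 10 min; longest is 10.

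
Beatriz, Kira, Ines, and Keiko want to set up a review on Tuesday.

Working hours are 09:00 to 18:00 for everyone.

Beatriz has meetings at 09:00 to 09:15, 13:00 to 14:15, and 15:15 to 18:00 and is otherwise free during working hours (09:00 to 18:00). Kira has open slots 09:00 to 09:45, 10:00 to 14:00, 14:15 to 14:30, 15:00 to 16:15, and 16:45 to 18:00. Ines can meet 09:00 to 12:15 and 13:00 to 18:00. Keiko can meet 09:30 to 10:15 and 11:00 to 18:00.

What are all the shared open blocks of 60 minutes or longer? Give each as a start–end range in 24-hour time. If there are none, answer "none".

11:00–12:15

Beatriz free within 09:00–18:00: 09:15–13:00, 14:15–15:15.
Beatriz ∩ Kira: 09:15–09:45, 10:00–13:00, 14:15–14:30, 15:00–15:15.
Beatriz ∩ Kira ∩ Ines: 09:15–09:45, 10:00–12:15, 14:15–14:30, 15:00–15:15.
Beatriz ∩ Kira ∩ Ines ∩ Keiko: 09:30–09:45, 10:00–10:15, 11:00–12:15, 14:15–14:30, 15:00–15:15.
Windows ≥ 60 min: 11:00–12:15.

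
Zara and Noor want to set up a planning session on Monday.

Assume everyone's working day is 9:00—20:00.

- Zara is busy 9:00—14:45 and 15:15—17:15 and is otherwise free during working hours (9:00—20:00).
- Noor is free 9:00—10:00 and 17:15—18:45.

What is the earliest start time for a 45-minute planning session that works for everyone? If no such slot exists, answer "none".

Zara free within 09:00–20:00: 14:45–15:15, 17:15–20:00.
Zara ∩ Noor: 17:15–18:45.
Windows ≥ 45 min: 17:15–18:45.
Earliest such window starts at 17:15.

17:15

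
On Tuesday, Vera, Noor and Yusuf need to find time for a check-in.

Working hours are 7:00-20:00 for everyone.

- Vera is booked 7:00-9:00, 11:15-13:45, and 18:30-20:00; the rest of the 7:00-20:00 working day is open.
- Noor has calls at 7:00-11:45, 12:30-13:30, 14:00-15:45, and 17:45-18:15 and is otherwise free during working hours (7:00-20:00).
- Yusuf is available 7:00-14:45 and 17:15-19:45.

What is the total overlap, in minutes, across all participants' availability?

60 minutes

Vera free within 07:00–20:00: 09:00–11:15, 13:45–18:30.
Noor free within 07:00–20:00: 11:45–12:30, 13:30–14:00, 15:45–17:45, 18:15–20:00.
Vera ∩ Noor: 13:45–14:00, 15:45–17:45, 18:15–18:30.
Vera ∩ Noor ∩ Yusuf: 13:45–14:00, 17:15–17:45, 18:15–18:30.
Total common minutes: 15 + 30 + 15 = 60.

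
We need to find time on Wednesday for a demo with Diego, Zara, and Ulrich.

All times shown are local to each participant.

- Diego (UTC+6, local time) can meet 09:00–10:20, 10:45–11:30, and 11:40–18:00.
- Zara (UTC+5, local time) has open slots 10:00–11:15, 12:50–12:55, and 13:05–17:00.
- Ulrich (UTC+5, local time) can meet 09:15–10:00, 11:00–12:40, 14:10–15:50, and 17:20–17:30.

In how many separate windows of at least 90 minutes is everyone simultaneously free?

Diego → UTC: 03:00–04:20, 04:45–05:30, 05:40–12:00.
Zara → UTC: 05:00–06:15, 07:50–07:55, 08:05–12:00.
Ulrich → UTC: 04:15–05:00, 06:00–07:40, 09:10–10:50, 12:20–12:30.
Diego ∩ Zara: 05:00–05:30, 05:40–06:15, 07:50–07:55, 08:05–12:00.
Diego ∩ Zara ∩ Ulrich: 06:00–06:15, 09:10–10:50.
Windows ≥ 90 min: 09:10–10:50.
That's 1 window.

1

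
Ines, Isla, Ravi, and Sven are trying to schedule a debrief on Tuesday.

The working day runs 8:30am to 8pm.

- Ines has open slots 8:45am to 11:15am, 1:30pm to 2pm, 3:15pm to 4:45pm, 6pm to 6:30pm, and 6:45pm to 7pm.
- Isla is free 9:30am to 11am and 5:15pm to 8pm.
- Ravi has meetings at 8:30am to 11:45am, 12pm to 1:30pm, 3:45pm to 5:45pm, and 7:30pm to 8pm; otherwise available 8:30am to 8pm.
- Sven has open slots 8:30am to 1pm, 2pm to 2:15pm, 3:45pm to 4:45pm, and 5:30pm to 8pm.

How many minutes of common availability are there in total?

45 minutes

Ravi free within 08:30–20:00: 11:45–12:00, 13:30–15:45, 17:45–19:30.
Ines ∩ Isla: 09:30–11:00, 18:00–18:30, 18:45–19:00.
Ines ∩ Isla ∩ Ravi: 18:00–18:30, 18:45–19:00.
Ines ∩ Isla ∩ Ravi ∩ Sven: 18:00–18:30, 18:45–19:00.
Total common minutes: 30 + 15 = 45.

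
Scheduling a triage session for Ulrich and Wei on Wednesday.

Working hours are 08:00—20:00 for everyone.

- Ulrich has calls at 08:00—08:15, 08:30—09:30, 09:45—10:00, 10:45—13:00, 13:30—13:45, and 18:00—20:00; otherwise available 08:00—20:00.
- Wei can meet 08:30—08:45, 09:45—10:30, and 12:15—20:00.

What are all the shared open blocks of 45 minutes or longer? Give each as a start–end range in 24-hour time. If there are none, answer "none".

13:45–18:00

Ulrich free within 08:00–20:00: 08:15–08:30, 09:30–09:45, 10:00–10:45, 13:00–13:30, 13:45–18:00.
Ulrich ∩ Wei: 10:00–10:30, 13:00–13:30, 13:45–18:00.
Windows ≥ 45 min: 13:45–18:00.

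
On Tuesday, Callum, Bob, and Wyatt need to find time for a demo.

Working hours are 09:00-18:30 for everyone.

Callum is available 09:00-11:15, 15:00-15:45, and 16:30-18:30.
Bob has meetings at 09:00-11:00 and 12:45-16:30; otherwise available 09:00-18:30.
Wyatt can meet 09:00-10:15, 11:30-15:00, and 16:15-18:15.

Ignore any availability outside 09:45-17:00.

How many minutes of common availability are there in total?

Bob free within 09:00–18:30: 11:00–12:45, 16:30–18:30.
Callum ∩ Bob: 11:00–11:15, 16:30–18:30.
Callum ∩ Bob ∩ Wyatt: 16:30–18:15.
Restricted to 09:45–17:00: 16:30–17:00.
Total common minutes: 30.

30 minutes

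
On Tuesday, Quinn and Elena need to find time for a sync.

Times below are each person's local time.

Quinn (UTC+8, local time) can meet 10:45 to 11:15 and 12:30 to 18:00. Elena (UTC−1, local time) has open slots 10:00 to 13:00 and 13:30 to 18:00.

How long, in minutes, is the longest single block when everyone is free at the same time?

Quinn → UTC: 02:45–03:15, 04:30–10:00.
Elena → UTC: 11:00–14:00, 14:30–19:00.
Quinn ∩ Elena: (none).
No common window.

0 minutes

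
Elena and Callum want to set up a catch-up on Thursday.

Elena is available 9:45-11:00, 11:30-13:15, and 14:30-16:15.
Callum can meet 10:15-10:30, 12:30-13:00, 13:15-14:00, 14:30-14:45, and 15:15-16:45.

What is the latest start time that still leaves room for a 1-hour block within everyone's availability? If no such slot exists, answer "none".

15:15

Elena ∩ Callum: 10:15–10:30, 12:30–13:00, 14:30–14:45, 15:15–16:15.
Windows ≥ 60 min: 15:15–16:15.
Latest start in the last window 15:15–16:15 is 16:15 − 60 min = 15:15.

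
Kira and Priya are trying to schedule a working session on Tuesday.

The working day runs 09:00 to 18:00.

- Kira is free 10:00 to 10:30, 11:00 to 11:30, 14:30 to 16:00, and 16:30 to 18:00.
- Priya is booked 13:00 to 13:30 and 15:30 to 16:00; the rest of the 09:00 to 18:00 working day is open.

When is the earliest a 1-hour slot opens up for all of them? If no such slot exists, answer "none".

Priya free within 09:00–18:00: 09:00–13:00, 13:30–15:30, 16:00–18:00.
Kira ∩ Priya: 10:00–10:30, 11:00–11:30, 14:30–15:30, 16:30–18:00.
Windows ≥ 60 min: 14:30–15:30, 16:30–18:00.
Earliest such window starts at 14:30.

14:30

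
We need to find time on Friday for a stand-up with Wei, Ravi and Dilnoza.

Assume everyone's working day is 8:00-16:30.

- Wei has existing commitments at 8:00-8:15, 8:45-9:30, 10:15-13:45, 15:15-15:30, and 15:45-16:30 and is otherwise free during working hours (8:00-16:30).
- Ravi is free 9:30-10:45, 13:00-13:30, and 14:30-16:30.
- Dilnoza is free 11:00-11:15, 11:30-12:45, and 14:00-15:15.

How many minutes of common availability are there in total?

45 minutes

Wei free within 08:00–16:30: 08:15–08:45, 09:30–10:15, 13:45–15:15, 15:30–15:45.
Wei ∩ Ravi: 09:30–10:15, 14:30–15:15, 15:30–15:45.
Wei ∩ Ravi ∩ Dilnoza: 14:30–15:15.
Total common minutes: 45.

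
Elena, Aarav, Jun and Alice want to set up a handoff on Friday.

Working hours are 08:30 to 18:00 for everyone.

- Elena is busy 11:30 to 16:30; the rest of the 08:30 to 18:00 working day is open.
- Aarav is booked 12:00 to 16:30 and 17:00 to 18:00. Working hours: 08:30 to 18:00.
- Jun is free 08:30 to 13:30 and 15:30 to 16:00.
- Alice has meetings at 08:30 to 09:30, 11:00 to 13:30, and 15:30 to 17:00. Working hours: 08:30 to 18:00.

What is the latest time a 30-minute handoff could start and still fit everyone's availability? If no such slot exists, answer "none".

10:30

Elena free within 08:30–18:00: 08:30–11:30, 16:30–18:00.
Aarav free within 08:30–18:00: 08:30–12:00, 16:30–17:00.
Alice free within 08:30–18:00: 09:30–11:00, 13:30–15:30, 17:00–18:00.
Elena ∩ Aarav: 08:30–11:30, 16:30–17:00.
Elena ∩ Aarav ∩ Jun: 08:30–11:30.
Elena ∩ Aarav ∩ Jun ∩ Alice: 09:30–11:00.
Windows ≥ 30 min: 09:30–11:00.
Latest start in the last window 09:30–11:00 is 11:00 − 30 min = 10:30.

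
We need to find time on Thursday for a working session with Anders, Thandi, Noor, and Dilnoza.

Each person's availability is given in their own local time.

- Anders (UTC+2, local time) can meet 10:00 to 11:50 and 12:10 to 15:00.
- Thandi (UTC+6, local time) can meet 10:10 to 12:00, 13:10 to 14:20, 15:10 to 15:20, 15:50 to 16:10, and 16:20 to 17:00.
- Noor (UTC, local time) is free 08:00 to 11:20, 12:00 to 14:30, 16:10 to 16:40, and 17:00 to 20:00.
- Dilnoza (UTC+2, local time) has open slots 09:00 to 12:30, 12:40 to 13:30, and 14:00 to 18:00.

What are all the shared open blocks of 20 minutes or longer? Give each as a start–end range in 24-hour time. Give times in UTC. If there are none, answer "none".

Anders → UTC: 08:00–09:50, 10:10–13:00.
Thandi → UTC: 04:10–06:00, 07:10–08:20, 09:10–09:20, 09:50–10:10, 10:20–11:00.
Noor → UTC: 08:00–11:20, 12:00–14:30, 16:10–16:40, 17:00–20:00.
Dilnoza → UTC: 07:00–10:30, 10:40–11:30, 12:00–16:00.
Anders ∩ Thandi: 08:00–08:20, 09:10–09:20, 10:20–11:00.
Anders ∩ Thandi ∩ Noor: 08:00–08:20, 09:10–09:20, 10:20–11:00.
Anders ∩ Thandi ∩ Noor ∩ Dilnoza: 08:00–08:20, 09:10–09:20, 10:20–10:30, 10:40–11:00.
Windows ≥ 20 min: 08:00–08:20, 10:40–11:00.

08:00–08:20, 10:40–11:00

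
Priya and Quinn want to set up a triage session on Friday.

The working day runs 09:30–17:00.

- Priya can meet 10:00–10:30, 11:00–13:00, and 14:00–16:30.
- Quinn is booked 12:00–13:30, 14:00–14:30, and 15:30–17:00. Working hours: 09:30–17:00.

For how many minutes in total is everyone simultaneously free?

150 minutes

Quinn free within 09:30–17:00: 09:30–12:00, 13:30–14:00, 14:30–15:30.
Priya ∩ Quinn: 10:00–10:30, 11:00–12:00, 14:30–15:30.
Total common minutes: 30 + 60 + 60 = 150.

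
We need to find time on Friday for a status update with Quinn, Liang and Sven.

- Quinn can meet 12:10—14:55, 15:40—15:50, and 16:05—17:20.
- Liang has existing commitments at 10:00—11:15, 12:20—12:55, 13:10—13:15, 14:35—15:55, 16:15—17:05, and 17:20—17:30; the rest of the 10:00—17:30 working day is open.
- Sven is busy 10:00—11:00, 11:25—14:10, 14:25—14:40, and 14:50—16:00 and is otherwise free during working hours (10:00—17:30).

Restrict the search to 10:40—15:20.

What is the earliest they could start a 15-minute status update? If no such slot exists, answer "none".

14:10

Liang free within 10:00–17:30: 11:15–12:20, 12:55–13:10, 13:15–14:35, 15:55–16:15, 17:05–17:20.
Sven free within 10:00–17:30: 11:00–11:25, 14:10–14:25, 14:40–14:50, 16:00–17:30.
Quinn ∩ Liang: 12:10–12:20, 12:55–13:10, 13:15–14:35, 16:05–16:15, 17:05–17:20.
Quinn ∩ Liang ∩ Sven: 14:10–14:25, 16:05–16:15, 17:05–17:20.
Restricted to 10:40–15:20: 14:10–14:25.
Windows ≥ 15 min: 14:10–14:25.
Earliest such window starts at 14:10.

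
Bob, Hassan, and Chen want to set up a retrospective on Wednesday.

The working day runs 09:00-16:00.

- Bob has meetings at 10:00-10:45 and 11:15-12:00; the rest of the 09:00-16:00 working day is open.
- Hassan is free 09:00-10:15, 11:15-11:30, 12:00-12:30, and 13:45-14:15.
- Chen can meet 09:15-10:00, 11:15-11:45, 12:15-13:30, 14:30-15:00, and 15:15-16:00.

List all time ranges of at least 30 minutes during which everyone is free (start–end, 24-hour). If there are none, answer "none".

09:15–10:00

Bob free within 09:00–16:00: 09:00–10:00, 10:45–11:15, 12:00–16:00.
Bob ∩ Hassan: 09:00–10:00, 12:00–12:30, 13:45–14:15.
Bob ∩ Hassan ∩ Chen: 09:15–10:00, 12:15–12:30.
Windows ≥ 30 min: 09:15–10:00.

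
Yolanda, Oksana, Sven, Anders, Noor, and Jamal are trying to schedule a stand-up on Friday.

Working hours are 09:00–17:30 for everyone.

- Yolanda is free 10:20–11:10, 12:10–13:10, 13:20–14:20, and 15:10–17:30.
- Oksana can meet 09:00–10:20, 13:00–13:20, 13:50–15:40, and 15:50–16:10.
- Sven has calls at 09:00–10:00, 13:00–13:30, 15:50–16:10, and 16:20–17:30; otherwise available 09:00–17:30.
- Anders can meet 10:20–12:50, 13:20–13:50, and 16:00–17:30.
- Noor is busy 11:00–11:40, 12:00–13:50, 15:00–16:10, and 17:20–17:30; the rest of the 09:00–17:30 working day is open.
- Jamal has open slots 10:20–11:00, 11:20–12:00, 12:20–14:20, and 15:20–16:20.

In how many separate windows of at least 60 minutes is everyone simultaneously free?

Sven free within 09:00–17:30: 10:00–13:00, 13:30–15:50, 16:10–16:20.
Noor free within 09:00–17:30: 09:00–11:00, 11:40–12:00, 13:50–15:00, 16:10–17:20.
Yolanda ∩ Oksana: 13:00–13:10, 13:50–14:20, 15:10–15:40, 15:50–16:10.
Yolanda ∩ Oksana ∩ Sven: 13:50–14:20, 15:10–15:40.
Yolanda ∩ Oksana ∩ Sven ∩ Anders: (none).
Yolanda ∩ Oksana ∩ Sven ∩ Anders ∩ Noor: (none).
Yolanda ∩ Oksana ∩ Sven ∩ Anders ∩ Noor ∩ Jamal: (none).
Windows ≥ 60 min: (none).
That's 0 windows.

0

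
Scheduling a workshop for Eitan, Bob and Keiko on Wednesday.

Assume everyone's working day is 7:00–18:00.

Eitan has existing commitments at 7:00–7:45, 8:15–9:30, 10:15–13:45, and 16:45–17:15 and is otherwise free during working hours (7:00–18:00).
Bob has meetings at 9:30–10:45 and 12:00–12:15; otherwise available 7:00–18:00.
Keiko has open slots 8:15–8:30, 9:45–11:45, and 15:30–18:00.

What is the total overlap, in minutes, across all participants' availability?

120 minutes

Eitan free within 07:00–18:00: 07:45–08:15, 09:30–10:15, 13:45–16:45, 17:15–18:00.
Bob free within 07:00–18:00: 07:00–09:30, 10:45–12:00, 12:15–18:00.
Eitan ∩ Bob: 07:45–08:15, 13:45–16:45, 17:15–18:00.
Eitan ∩ Bob ∩ Keiko: 15:30–16:45, 17:15–18:00.
Total common minutes: 75 + 45 = 120.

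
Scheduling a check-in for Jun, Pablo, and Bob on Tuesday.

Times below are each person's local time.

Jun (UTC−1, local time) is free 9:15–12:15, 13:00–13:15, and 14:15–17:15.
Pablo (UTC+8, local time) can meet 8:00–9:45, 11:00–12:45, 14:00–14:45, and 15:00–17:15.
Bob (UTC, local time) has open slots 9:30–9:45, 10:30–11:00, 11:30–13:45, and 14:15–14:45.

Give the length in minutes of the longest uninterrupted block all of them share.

0 minutes

Jun → UTC: 10:15–13:15, 14:00–14:15, 15:15–18:15.
Pablo → UTC: 00:00–01:45, 03:00–04:45, 06:00–06:45, 07:00–09:15.
Bob → UTC: 09:30–09:45, 10:30–11:00, 11:30–13:45, 14:15–14:45.
Jun ∩ Pablo: (none).
Jun ∩ Pablo ∩ Bob: (none).
No common window.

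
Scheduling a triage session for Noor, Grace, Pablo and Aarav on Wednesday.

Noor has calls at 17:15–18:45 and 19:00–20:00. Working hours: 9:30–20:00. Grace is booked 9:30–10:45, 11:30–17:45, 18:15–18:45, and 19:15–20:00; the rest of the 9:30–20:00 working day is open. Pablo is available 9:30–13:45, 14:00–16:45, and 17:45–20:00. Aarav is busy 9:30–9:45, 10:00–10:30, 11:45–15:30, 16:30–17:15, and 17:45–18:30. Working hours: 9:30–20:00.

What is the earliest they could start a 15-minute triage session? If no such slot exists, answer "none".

10:45

Noor free within 09:30–20:00: 09:30–17:15, 18:45–19:00.
Grace free within 09:30–20:00: 10:45–11:30, 17:45–18:15, 18:45–19:15.
Aarav free within 09:30–20:00: 09:45–10:00, 10:30–11:45, 15:30–16:30, 17:15–17:45, 18:30–20:00.
Noor ∩ Grace: 10:45–11:30, 18:45–19:00.
Noor ∩ Grace ∩ Pablo: 10:45–11:30, 18:45–19:00.
Noor ∩ Grace ∩ Pablo ∩ Aarav: 10:45–11:30, 18:45–19:00.
Windows ≥ 15 min: 10:45–11:30, 18:45–19:00.
Earliest such window starts at 10:45.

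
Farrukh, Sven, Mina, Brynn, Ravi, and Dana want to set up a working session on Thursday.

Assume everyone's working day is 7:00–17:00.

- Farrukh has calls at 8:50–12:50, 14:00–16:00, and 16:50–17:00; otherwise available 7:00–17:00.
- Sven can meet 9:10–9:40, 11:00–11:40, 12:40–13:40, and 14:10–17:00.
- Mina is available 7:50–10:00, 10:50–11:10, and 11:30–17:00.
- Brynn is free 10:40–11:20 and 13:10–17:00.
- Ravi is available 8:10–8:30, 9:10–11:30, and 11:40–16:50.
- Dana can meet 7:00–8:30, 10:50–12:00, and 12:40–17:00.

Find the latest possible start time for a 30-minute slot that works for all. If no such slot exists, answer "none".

16:20

Farrukh free within 07:00–17:00: 07:00–08:50, 12:50–14:00, 16:00–16:50.
Farrukh ∩ Sven: 12:50–13:40, 16:00–16:50.
Farrukh ∩ Sven ∩ Mina: 12:50–13:40, 16:00–16:50.
Farrukh ∩ Sven ∩ Mina ∩ Brynn: 13:10–13:40, 16:00–16:50.
Farrukh ∩ Sven ∩ Mina ∩ Brynn ∩ Ravi: 13:10–13:40, 16:00–16:50.
Farrukh ∩ Sven ∩ Mina ∩ Brynn ∩ Ravi ∩ Dana: 13:10–13:40, 16:00–16:50.
Windows ≥ 30 min: 13:10–13:40, 16:00–16:50.
Latest start in the last window 16:00–16:50 is 16:50 − 30 min = 16:20.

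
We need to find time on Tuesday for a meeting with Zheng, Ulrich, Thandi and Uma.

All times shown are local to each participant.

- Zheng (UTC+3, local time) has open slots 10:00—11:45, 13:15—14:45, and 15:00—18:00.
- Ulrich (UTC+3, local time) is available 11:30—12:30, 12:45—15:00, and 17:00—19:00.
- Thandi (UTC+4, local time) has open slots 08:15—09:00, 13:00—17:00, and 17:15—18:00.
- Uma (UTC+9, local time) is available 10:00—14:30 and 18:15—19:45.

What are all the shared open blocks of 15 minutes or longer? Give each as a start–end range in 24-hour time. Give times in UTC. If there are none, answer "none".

Zheng → UTC: 07:00–08:45, 10:15–11:45, 12:00–15:00.
Ulrich → UTC: 08:30–09:30, 09:45–12:00, 14:00–16:00.
Thandi → UTC: 04:15–05:00, 09:00–13:00, 13:15–14:00.
Uma → UTC: 01:00–05:30, 09:15–10:45.
Zheng ∩ Ulrich: 08:30–08:45, 10:15–11:45, 14:00–15:00.
Zheng ∩ Ulrich ∩ Thandi: 10:15–11:45.
Zheng ∩ Ulrich ∩ Thandi ∩ Uma: 10:15–10:45.
Windows ≥ 15 min: 10:15–10:45.

10:15–10:45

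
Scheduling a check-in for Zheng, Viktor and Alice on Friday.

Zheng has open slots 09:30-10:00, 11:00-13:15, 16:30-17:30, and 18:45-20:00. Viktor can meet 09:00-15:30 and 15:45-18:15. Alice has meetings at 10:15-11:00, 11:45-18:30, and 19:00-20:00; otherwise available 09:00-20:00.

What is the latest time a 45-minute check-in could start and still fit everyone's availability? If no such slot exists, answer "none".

Alice free within 09:00–20:00: 09:00–10:15, 11:00–11:45, 18:30–19:00.
Zheng ∩ Viktor: 09:30–10:00, 11:00–13:15, 16:30–17:30.
Zheng ∩ Viktor ∩ Alice: 09:30–10:00, 11:00–11:45.
Windows ≥ 45 min: 11:00–11:45.
Latest start in the last window 11:00–11:45 is 11:45 − 45 min = 11:00.

11:00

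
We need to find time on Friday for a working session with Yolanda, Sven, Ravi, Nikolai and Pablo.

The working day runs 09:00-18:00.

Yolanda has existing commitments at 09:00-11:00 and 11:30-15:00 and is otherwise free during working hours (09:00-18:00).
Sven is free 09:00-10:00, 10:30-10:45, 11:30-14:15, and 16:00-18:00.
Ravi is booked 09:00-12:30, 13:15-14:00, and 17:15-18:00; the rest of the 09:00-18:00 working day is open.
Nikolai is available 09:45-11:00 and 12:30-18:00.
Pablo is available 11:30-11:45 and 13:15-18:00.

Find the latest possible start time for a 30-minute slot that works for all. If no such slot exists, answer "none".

Yolanda free within 09:00–18:00: 11:00–11:30, 15:00–18:00.
Ravi free within 09:00–18:00: 12:30–13:15, 14:00–17:15.
Yolanda ∩ Sven: 16:00–18:00.
Yolanda ∩ Sven ∩ Ravi: 16:00–17:15.
Yolanda ∩ Sven ∩ Ravi ∩ Nikolai: 16:00–17:15.
Yolanda ∩ Sven ∩ Ravi ∩ Nikolai ∩ Pablo: 16:00–17:15.
Windows ≥ 30 min: 16:00–17:15.
Latest start in the last window 16:00–17:15 is 17:15 − 30 min = 16:45.

16:45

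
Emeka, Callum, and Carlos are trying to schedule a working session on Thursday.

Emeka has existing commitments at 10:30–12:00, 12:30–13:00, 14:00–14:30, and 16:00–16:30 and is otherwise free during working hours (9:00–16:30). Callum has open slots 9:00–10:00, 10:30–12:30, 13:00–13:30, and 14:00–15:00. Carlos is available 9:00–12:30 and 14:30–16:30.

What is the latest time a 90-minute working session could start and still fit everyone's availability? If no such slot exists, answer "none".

Emeka free within 09:00–16:30: 09:00–10:30, 12:00–12:30, 13:00–14:00, 14:30–16:00.
Emeka ∩ Callum: 09:00–10:00, 12:00–12:30, 13:00–13:30, 14:30–15:00.
Emeka ∩ Callum ∩ Carlos: 09:00–10:00, 12:00–12:30, 14:30–15:00.
Windows ≥ 90 min: (none).

none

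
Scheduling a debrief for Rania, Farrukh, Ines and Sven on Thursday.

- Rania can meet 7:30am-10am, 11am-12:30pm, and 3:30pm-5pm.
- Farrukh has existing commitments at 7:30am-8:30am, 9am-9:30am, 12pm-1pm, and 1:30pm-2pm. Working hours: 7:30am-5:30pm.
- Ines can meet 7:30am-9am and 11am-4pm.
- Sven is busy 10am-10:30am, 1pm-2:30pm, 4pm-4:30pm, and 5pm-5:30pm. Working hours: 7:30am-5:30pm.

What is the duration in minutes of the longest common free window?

Farrukh free within 07:30–17:30: 08:30–09:00, 09:30–12:00, 13:00–13:30, 14:00–17:30.
Sven free within 07:30–17:30: 07:30–10:00, 10:30–13:00, 14:30–16:00, 16:30–17:00.
Rania ∩ Farrukh: 08:30–09:00, 09:30–10:00, 11:00–12:00, 15:30–17:00.
Rania ∩ Farrukh ∩ Ines: 08:30–09:00, 11:00–12:00, 15:30–16:00.
Rania ∩ Farrukh ∩ Ines ∩ Sven: 08:30–09:00, 11:00–12:00, 15:30–16:00.
Common window lengths: 30, 60, 30 min; longest is 60.

60 minutes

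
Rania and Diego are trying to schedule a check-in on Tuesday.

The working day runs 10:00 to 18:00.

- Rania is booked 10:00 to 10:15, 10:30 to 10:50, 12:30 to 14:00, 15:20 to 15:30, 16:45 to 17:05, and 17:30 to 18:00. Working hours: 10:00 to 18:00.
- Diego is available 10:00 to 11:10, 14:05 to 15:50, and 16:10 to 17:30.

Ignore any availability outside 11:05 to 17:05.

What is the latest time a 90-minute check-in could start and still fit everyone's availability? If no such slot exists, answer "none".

none

Rania free within 10:00–18:00: 10:15–10:30, 10:50–12:30, 14:00–15:20, 15:30–16:45, 17:05–17:30.
Rania ∩ Diego: 10:15–10:30, 10:50–11:10, 14:05–15:20, 15:30–15:50, 16:10–16:45, 17:05–17:30.
Restricted to 11:05–17:05: 11:05–11:10, 14:05–15:20, 15:30–15:50, 16:10–16:45.
Windows ≥ 90 min: (none).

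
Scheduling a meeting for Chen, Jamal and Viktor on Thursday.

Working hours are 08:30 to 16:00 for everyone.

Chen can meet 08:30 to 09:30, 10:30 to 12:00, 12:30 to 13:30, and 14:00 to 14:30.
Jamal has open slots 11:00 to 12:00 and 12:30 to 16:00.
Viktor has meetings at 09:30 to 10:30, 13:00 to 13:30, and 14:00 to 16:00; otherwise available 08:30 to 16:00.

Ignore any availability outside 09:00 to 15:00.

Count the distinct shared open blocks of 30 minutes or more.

Viktor free within 08:30–16:00: 08:30–09:30, 10:30–13:00, 13:30–14:00.
Chen ∩ Jamal: 11:00–12:00, 12:30–13:30, 14:00–14:30.
Chen ∩ Jamal ∩ Viktor: 11:00–12:00, 12:30–13:00.
Restricted to 09:00–15:00: 11:00–12:00, 12:30–13:00.
Windows ≥ 30 min: 11:00–12:00, 12:30–13:00.
That's 2 windows.

2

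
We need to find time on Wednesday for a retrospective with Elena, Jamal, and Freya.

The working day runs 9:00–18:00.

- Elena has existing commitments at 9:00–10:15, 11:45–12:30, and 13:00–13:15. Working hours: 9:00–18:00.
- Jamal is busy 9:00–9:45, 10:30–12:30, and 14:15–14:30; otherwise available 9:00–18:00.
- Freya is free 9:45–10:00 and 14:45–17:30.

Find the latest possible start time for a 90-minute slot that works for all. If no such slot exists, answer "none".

16:00

Elena free within 09:00–18:00: 10:15–11:45, 12:30–13:00, 13:15–18:00.
Jamal free within 09:00–18:00: 09:45–10:30, 12:30–14:15, 14:30–18:00.
Elena ∩ Jamal: 10:15–10:30, 12:30–13:00, 13:15–14:15, 14:30–18:00.
Elena ∩ Jamal ∩ Freya: 14:45–17:30.
Windows ≥ 90 min: 14:45–17:30.
Latest start in the last window 14:45–17:30 is 17:30 − 90 min = 16:00.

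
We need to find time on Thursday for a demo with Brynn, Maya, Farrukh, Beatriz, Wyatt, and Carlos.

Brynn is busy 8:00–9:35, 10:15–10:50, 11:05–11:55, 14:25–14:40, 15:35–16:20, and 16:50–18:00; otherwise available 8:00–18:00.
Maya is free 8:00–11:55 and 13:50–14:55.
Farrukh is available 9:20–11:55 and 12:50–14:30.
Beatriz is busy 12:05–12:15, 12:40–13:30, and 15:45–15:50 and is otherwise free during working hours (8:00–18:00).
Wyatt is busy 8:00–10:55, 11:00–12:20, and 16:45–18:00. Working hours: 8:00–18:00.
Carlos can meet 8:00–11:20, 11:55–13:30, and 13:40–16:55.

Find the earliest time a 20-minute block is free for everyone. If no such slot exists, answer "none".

13:50

Brynn free within 08:00–18:00: 09:35–10:15, 10:50–11:05, 11:55–14:25, 14:40–15:35, 16:20–16:50.
Beatriz free within 08:00–18:00: 08:00–12:05, 12:15–12:40, 13:30–15:45, 15:50–18:00.
Wyatt free within 08:00–18:00: 10:55–11:00, 12:20–16:45.
Brynn ∩ Maya: 09:35–10:15, 10:50–11:05, 13:50–14:25, 14:40–14:55.
Brynn ∩ Maya ∩ Farrukh: 09:35–10:15, 10:50–11:05, 13:50–14:25.
Brynn ∩ Maya ∩ Farrukh ∩ Beatriz: 09:35–10:15, 10:50–11:05, 13:50–14:25.
Brynn ∩ Maya ∩ Farrukh ∩ Beatriz ∩ Wyatt: 10:55–11:00, 13:50–14:25.
Brynn ∩ Maya ∩ Farrukh ∩ Beatriz ∩ Wyatt ∩ Carlos: 10:55–11:00, 13:50–14:25.
Windows ≥ 20 min: 13:50–14:25.
Earliest such window starts at 13:50.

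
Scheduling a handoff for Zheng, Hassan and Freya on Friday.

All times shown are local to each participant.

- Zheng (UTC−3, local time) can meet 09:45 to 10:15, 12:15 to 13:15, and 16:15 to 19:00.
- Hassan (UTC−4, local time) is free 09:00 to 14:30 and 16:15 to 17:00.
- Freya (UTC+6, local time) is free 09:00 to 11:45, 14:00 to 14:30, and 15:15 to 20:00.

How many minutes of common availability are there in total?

15 minutes

Zheng → UTC: 12:45–13:15, 15:15–16:15, 19:15–22:00.
Hassan → UTC: 13:00–18:30, 20:15–21:00.
Freya → UTC: 03:00–05:45, 08:00–08:30, 09:15–14:00.
Zheng ∩ Hassan: 13:00–13:15, 15:15–16:15, 20:15–21:00.
Zheng ∩ Hassan ∩ Freya: 13:00–13:15.
Total common minutes: 15.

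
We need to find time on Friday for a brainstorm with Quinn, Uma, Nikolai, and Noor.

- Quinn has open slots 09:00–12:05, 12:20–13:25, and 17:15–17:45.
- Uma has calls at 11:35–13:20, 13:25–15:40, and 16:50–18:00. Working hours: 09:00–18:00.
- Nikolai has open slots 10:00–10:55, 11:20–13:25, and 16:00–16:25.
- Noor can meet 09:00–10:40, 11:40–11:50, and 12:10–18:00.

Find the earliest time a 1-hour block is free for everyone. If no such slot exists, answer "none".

Uma free within 09:00–18:00: 09:00–11:35, 13:20–13:25, 15:40–16:50.
Quinn ∩ Uma: 09:00–11:35, 13:20–13:25.
Quinn ∩ Uma ∩ Nikolai: 10:00–10:55, 11:20–11:35, 13:20–13:25.
Quinn ∩ Uma ∩ Nikolai ∩ Noor: 10:00–10:40, 13:20–13:25.
Windows ≥ 60 min: (none).

none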